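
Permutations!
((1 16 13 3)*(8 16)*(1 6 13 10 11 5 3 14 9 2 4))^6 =((1 8 16 10 11 5 3 6 13 14 9 2 4))^6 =(1 3 4 5 2 11 9 10 14 16 13 8 6)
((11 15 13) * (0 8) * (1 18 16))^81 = ((0 8)(1 18 16)(11 15 13))^81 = (18)(0 8)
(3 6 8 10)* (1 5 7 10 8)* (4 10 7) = (1 5 4 10 3 6) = [0, 5, 2, 6, 10, 4, 1, 7, 8, 9, 3]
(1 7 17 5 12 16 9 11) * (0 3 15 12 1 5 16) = (0 3 15 12)(1 7 17 16 9 11 5) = [3, 7, 2, 15, 4, 1, 6, 17, 8, 11, 10, 5, 0, 13, 14, 12, 9, 16]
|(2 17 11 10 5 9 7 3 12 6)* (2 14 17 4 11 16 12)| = 40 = |(2 4 11 10 5 9 7 3)(6 14 17 16 12)|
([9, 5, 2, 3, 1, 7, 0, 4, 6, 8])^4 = (9)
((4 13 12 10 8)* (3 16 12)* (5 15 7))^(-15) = (3 13 4 8 10 12 16)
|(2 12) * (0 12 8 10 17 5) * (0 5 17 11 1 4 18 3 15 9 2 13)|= |(0 12 13)(1 4 18 3 15 9 2 8 10 11)|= 30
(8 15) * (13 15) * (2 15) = (2 15 8 13) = [0, 1, 15, 3, 4, 5, 6, 7, 13, 9, 10, 11, 12, 2, 14, 8]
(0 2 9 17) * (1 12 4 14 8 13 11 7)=(0 2 9 17)(1 12 4 14 8 13 11 7)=[2, 12, 9, 3, 14, 5, 6, 1, 13, 17, 10, 7, 4, 11, 8, 15, 16, 0]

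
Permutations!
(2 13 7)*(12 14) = (2 13 7)(12 14) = [0, 1, 13, 3, 4, 5, 6, 2, 8, 9, 10, 11, 14, 7, 12]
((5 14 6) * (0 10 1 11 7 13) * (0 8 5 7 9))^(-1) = (0 9 11 1 10)(5 8 13 7 6 14)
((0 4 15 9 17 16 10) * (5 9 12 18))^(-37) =(0 12 9 10 15 5 16 4 18 17)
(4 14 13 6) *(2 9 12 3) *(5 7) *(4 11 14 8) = (2 9 12 3)(4 8)(5 7)(6 11 14 13) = [0, 1, 9, 2, 8, 7, 11, 5, 4, 12, 10, 14, 3, 6, 13]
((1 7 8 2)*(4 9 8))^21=(1 9)(2 4)(7 8)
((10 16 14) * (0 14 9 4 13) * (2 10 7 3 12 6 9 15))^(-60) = ((0 14 7 3 12 6 9 4 13)(2 10 16 15))^(-60) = (16)(0 3 9)(4 14 12)(6 13 7)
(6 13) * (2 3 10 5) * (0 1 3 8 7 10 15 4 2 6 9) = [1, 3, 8, 15, 2, 6, 13, 10, 7, 0, 5, 11, 12, 9, 14, 4] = (0 1 3 15 4 2 8 7 10 5 6 13 9)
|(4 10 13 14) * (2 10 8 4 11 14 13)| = |(2 10)(4 8)(11 14)| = 2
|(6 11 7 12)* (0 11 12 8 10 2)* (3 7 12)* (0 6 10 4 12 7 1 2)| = |(0 11 7 8 4 12 10)(1 2 6 3)| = 28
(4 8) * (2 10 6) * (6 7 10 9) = (2 9 6)(4 8)(7 10) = [0, 1, 9, 3, 8, 5, 2, 10, 4, 6, 7]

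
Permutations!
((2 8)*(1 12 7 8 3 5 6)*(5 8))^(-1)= ((1 12 7 5 6)(2 3 8))^(-1)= (1 6 5 7 12)(2 8 3)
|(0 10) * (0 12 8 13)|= |(0 10 12 8 13)|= 5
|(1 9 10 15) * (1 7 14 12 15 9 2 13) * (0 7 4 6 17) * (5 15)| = |(0 7 14 12 5 15 4 6 17)(1 2 13)(9 10)| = 18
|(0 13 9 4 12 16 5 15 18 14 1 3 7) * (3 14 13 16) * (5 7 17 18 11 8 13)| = |(0 16 7)(1 14)(3 17 18 5 15 11 8 13 9 4 12)| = 66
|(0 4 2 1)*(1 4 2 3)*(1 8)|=|(0 2 4 3 8 1)|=6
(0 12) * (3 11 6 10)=[12, 1, 2, 11, 4, 5, 10, 7, 8, 9, 3, 6, 0]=(0 12)(3 11 6 10)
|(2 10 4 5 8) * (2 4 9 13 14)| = 15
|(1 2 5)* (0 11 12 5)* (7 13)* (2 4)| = |(0 11 12 5 1 4 2)(7 13)| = 14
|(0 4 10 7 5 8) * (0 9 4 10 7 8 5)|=|(0 10 8 9 4 7)|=6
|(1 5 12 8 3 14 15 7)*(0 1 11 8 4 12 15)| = |(0 1 5 15 7 11 8 3 14)(4 12)| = 18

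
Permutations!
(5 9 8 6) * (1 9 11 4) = (1 9 8 6 5 11 4) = [0, 9, 2, 3, 1, 11, 5, 7, 6, 8, 10, 4]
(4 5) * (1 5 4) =(1 5) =[0, 5, 2, 3, 4, 1]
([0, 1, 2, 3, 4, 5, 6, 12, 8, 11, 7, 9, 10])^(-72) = [0, 1, 2, 3, 4, 5, 6, 7, 8, 9, 10, 11, 12]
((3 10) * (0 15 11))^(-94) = (0 11 15)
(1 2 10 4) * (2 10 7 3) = (1 10 4)(2 7 3) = [0, 10, 7, 2, 1, 5, 6, 3, 8, 9, 4]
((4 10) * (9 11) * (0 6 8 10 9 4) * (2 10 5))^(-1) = ((0 6 8 5 2 10)(4 9 11))^(-1) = (0 10 2 5 8 6)(4 11 9)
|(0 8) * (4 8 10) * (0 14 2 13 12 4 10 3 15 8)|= |(0 3 15 8 14 2 13 12 4)|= 9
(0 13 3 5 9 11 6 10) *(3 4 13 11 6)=(0 11 3 5 9 6 10)(4 13)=[11, 1, 2, 5, 13, 9, 10, 7, 8, 6, 0, 3, 12, 4]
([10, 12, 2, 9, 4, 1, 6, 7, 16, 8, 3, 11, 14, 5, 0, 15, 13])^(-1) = [14, 5, 2, 10, 4, 13, 6, 7, 9, 3, 0, 11, 1, 16, 12, 15, 8]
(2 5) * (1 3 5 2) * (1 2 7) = (1 3 5 2 7) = [0, 3, 7, 5, 4, 2, 6, 1]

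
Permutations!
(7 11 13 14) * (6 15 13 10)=[0, 1, 2, 3, 4, 5, 15, 11, 8, 9, 6, 10, 12, 14, 7, 13]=(6 15 13 14 7 11 10)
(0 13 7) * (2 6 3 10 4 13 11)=(0 11 2 6 3 10 4 13 7)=[11, 1, 6, 10, 13, 5, 3, 0, 8, 9, 4, 2, 12, 7]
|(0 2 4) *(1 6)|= 6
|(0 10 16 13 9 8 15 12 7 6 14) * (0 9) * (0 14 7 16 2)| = 42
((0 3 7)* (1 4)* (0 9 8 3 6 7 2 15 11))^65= (0 7 8 2 11 6 9 3 15)(1 4)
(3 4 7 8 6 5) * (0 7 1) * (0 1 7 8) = (0 8 6 5 3 4 7) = [8, 1, 2, 4, 7, 3, 5, 0, 6]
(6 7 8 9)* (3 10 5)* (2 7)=(2 7 8 9 6)(3 10 5)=[0, 1, 7, 10, 4, 3, 2, 8, 9, 6, 5]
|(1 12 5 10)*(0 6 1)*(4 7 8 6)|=9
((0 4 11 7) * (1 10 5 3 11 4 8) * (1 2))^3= ((0 8 2 1 10 5 3 11 7))^3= (0 1 3)(2 5 7)(8 10 11)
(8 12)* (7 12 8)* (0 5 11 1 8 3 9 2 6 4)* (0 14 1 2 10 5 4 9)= [4, 8, 6, 0, 14, 11, 9, 12, 3, 10, 5, 2, 7, 13, 1]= (0 4 14 1 8 3)(2 6 9 10 5 11)(7 12)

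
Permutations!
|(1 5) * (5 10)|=|(1 10 5)|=3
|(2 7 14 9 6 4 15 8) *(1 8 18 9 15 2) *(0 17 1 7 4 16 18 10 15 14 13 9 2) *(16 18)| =22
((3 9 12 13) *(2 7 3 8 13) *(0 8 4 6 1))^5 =((0 8 13 4 6 1)(2 7 3 9 12))^5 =(0 1 6 4 13 8)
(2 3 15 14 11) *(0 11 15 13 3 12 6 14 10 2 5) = (0 11 5)(2 12 6 14 15 10)(3 13) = [11, 1, 12, 13, 4, 0, 14, 7, 8, 9, 2, 5, 6, 3, 15, 10]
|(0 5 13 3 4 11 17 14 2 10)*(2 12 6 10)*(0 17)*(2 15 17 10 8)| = |(0 5 13 3 4 11)(2 15 17 14 12 6 8)| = 42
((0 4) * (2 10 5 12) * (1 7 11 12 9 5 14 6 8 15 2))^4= (2 8 14)(6 10 15)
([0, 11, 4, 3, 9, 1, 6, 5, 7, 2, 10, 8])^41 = [0, 11, 9, 3, 2, 1, 6, 5, 7, 4, 10, 8]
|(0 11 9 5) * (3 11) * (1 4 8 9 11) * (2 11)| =14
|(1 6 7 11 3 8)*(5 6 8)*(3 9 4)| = |(1 8)(3 5 6 7 11 9 4)| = 14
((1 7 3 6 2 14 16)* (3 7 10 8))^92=(1 6)(2 10)(3 16)(8 14)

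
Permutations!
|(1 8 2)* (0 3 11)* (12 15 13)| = 3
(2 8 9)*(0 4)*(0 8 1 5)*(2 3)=(0 4 8 9 3 2 1 5)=[4, 5, 1, 2, 8, 0, 6, 7, 9, 3]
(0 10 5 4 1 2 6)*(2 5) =(0 10 2 6)(1 5 4) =[10, 5, 6, 3, 1, 4, 0, 7, 8, 9, 2]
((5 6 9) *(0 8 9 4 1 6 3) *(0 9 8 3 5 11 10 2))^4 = (0 10 9)(1 6 4)(2 11 3) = ((0 3 9 11 10 2)(1 6 4))^4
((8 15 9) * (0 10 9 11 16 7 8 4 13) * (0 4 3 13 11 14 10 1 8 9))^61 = (0 1 8 15 14 10)(3 7 11 13 9 16 4)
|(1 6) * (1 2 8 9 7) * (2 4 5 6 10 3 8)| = 6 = |(1 10 3 8 9 7)(4 5 6)|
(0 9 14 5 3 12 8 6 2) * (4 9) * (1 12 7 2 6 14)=[4, 12, 0, 7, 9, 3, 6, 2, 14, 1, 10, 11, 8, 13, 5]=(0 4 9 1 12 8 14 5 3 7 2)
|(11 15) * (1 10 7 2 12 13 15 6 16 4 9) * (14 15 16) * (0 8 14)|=18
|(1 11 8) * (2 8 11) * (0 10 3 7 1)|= |(11)(0 10 3 7 1 2 8)|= 7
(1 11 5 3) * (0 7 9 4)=(0 7 9 4)(1 11 5 3)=[7, 11, 2, 1, 0, 3, 6, 9, 8, 4, 10, 5]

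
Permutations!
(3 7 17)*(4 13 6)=[0, 1, 2, 7, 13, 5, 4, 17, 8, 9, 10, 11, 12, 6, 14, 15, 16, 3]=(3 7 17)(4 13 6)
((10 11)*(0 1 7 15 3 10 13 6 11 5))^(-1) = ((0 1 7 15 3 10 5)(6 11 13))^(-1) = (0 5 10 3 15 7 1)(6 13 11)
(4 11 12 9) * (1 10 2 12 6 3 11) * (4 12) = (1 10 2 4)(3 11 6)(9 12) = [0, 10, 4, 11, 1, 5, 3, 7, 8, 12, 2, 6, 9]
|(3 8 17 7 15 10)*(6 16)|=6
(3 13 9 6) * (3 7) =(3 13 9 6 7) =[0, 1, 2, 13, 4, 5, 7, 3, 8, 6, 10, 11, 12, 9]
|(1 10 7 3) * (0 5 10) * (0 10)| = 4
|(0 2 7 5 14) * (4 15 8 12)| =20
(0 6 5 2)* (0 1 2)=(0 6 5)(1 2)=[6, 2, 1, 3, 4, 0, 5]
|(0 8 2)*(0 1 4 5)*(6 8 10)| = 8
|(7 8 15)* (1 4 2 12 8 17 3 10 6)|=11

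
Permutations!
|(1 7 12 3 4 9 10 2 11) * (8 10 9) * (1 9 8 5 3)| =|(1 7 12)(2 11 9 8 10)(3 4 5)| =15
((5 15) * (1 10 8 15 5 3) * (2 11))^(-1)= ((1 10 8 15 3)(2 11))^(-1)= (1 3 15 8 10)(2 11)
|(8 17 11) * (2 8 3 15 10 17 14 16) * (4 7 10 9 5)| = |(2 8 14 16)(3 15 9 5 4 7 10 17 11)| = 36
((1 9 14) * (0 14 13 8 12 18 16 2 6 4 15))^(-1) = ((0 14 1 9 13 8 12 18 16 2 6 4 15))^(-1) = (0 15 4 6 2 16 18 12 8 13 9 1 14)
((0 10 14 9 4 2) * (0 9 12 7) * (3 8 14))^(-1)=((0 10 3 8 14 12 7)(2 9 4))^(-1)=(0 7 12 14 8 3 10)(2 4 9)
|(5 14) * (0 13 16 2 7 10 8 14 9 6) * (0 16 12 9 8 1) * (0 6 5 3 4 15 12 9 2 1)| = 39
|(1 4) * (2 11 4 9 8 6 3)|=8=|(1 9 8 6 3 2 11 4)|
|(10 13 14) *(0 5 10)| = 5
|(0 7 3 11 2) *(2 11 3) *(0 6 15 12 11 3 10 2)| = 14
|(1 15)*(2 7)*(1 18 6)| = 4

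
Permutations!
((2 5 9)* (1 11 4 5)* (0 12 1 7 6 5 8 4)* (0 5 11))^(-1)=((0 12 1)(2 7 6 11 5 9)(4 8))^(-1)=(0 1 12)(2 9 5 11 6 7)(4 8)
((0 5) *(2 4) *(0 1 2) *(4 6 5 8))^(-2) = (0 8 4)(1 6)(2 5)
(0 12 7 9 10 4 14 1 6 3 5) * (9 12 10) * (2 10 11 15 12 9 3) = [11, 6, 10, 5, 14, 0, 2, 9, 8, 3, 4, 15, 7, 13, 1, 12] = (0 11 15 12 7 9 3 5)(1 6 2 10 4 14)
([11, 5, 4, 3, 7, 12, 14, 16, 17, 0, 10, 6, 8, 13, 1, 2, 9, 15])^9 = [15, 16, 1, 3, 5, 9, 4, 12, 11, 17, 10, 2, 0, 13, 7, 14, 8, 6]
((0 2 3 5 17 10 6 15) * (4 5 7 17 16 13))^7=(0 15 6 10 17 7 3 2)(4 13 16 5)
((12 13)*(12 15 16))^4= (16)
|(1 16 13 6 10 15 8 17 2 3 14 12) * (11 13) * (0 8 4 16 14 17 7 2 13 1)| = 16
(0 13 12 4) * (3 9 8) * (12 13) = (13)(0 12 4)(3 9 8) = [12, 1, 2, 9, 0, 5, 6, 7, 3, 8, 10, 11, 4, 13]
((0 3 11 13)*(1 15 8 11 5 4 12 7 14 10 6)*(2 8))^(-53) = (0 10 13 14 11 7 8 12 2 4 15 5 1 3 6)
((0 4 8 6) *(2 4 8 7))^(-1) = (0 6 8)(2 7 4)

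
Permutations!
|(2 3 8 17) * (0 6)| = 4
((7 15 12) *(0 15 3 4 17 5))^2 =(0 12 3 17)(4 5 15 7)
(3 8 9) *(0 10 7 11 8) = (0 10 7 11 8 9 3) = [10, 1, 2, 0, 4, 5, 6, 11, 9, 3, 7, 8]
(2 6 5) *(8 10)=(2 6 5)(8 10)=[0, 1, 6, 3, 4, 2, 5, 7, 10, 9, 8]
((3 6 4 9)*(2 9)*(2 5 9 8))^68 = (3 5 6 9 4)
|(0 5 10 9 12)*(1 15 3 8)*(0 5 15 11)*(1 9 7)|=11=|(0 15 3 8 9 12 5 10 7 1 11)|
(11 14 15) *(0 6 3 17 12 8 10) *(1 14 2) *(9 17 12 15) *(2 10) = (0 6 3 12 8 2 1 14 9 17 15 11 10) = [6, 14, 1, 12, 4, 5, 3, 7, 2, 17, 0, 10, 8, 13, 9, 11, 16, 15]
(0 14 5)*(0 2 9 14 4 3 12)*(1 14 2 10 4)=(0 1 14 5 10 4 3 12)(2 9)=[1, 14, 9, 12, 3, 10, 6, 7, 8, 2, 4, 11, 0, 13, 5]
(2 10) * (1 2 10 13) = (1 2 13) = [0, 2, 13, 3, 4, 5, 6, 7, 8, 9, 10, 11, 12, 1]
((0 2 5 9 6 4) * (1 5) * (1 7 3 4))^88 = ((0 2 7 3 4)(1 5 9 6))^88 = (9)(0 3 2 4 7)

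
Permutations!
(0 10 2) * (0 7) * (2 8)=(0 10 8 2 7)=[10, 1, 7, 3, 4, 5, 6, 0, 2, 9, 8]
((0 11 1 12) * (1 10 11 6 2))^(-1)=(0 12 1 2 6)(10 11)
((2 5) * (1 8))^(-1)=(1 8)(2 5)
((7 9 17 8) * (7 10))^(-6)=(7 10 8 17 9)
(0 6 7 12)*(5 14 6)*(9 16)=(0 5 14 6 7 12)(9 16)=[5, 1, 2, 3, 4, 14, 7, 12, 8, 16, 10, 11, 0, 13, 6, 15, 9]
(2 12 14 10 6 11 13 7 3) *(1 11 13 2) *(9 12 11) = (1 9 12 14 10 6 13 7 3)(2 11) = [0, 9, 11, 1, 4, 5, 13, 3, 8, 12, 6, 2, 14, 7, 10]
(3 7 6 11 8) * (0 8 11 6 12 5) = (0 8 3 7 12 5) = [8, 1, 2, 7, 4, 0, 6, 12, 3, 9, 10, 11, 5]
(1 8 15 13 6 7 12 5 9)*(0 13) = [13, 8, 2, 3, 4, 9, 7, 12, 15, 1, 10, 11, 5, 6, 14, 0] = (0 13 6 7 12 5 9 1 8 15)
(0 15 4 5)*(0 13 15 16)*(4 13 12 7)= (0 16)(4 5 12 7)(13 15)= [16, 1, 2, 3, 5, 12, 6, 4, 8, 9, 10, 11, 7, 15, 14, 13, 0]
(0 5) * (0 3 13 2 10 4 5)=(2 10 4 5 3 13)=[0, 1, 10, 13, 5, 3, 6, 7, 8, 9, 4, 11, 12, 2]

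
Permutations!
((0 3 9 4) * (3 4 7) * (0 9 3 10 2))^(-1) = ((0 4 9 7 10 2))^(-1) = (0 2 10 7 9 4)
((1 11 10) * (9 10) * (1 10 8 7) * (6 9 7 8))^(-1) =((1 11 7)(6 9))^(-1) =(1 7 11)(6 9)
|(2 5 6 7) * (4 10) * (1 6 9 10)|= 8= |(1 6 7 2 5 9 10 4)|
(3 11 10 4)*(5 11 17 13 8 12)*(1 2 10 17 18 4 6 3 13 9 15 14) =[0, 2, 10, 18, 13, 11, 3, 7, 12, 15, 6, 17, 5, 8, 1, 14, 16, 9, 4] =(1 2 10 6 3 18 4 13 8 12 5 11 17 9 15 14)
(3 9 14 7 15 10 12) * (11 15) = (3 9 14 7 11 15 10 12) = [0, 1, 2, 9, 4, 5, 6, 11, 8, 14, 12, 15, 3, 13, 7, 10]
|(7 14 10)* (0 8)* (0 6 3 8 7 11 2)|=6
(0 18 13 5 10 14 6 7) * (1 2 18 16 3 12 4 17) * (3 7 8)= (0 16 7)(1 2 18 13 5 10 14 6 8 3 12 4 17)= [16, 2, 18, 12, 17, 10, 8, 0, 3, 9, 14, 11, 4, 5, 6, 15, 7, 1, 13]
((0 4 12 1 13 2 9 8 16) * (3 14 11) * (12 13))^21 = (16)(1 12)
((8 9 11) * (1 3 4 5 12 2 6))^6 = (1 6 2 12 5 4 3)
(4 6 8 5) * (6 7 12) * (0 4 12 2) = (0 4 7 2)(5 12 6 8) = [4, 1, 0, 3, 7, 12, 8, 2, 5, 9, 10, 11, 6]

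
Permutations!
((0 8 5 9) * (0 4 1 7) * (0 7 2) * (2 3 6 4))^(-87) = ((0 8 5 9 2)(1 3 6 4))^(-87) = (0 9 8 2 5)(1 3 6 4)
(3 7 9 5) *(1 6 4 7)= (1 6 4 7 9 5 3)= [0, 6, 2, 1, 7, 3, 4, 9, 8, 5]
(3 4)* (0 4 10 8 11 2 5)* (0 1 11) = (0 4 3 10 8)(1 11 2 5) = [4, 11, 5, 10, 3, 1, 6, 7, 0, 9, 8, 2]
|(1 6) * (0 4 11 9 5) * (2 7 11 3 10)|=|(0 4 3 10 2 7 11 9 5)(1 6)|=18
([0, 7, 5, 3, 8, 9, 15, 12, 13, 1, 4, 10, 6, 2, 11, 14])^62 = [0, 11, 6, 3, 1, 15, 8, 10, 7, 14, 9, 5, 4, 12, 2, 13]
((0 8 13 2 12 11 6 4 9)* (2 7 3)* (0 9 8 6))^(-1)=((0 6 4 8 13 7 3 2 12 11))^(-1)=(0 11 12 2 3 7 13 8 4 6)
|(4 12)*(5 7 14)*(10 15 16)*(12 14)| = 15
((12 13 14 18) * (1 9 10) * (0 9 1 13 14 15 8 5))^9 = (18)(0 10 15 5 9 13 8)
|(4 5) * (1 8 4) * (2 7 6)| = 12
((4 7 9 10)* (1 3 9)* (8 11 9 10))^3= (11)(1 4 3 7 10)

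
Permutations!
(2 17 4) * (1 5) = [0, 5, 17, 3, 2, 1, 6, 7, 8, 9, 10, 11, 12, 13, 14, 15, 16, 4] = (1 5)(2 17 4)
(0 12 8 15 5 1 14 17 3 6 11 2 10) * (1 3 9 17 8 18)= (0 12 18 1 14 8 15 5 3 6 11 2 10)(9 17)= [12, 14, 10, 6, 4, 3, 11, 7, 15, 17, 0, 2, 18, 13, 8, 5, 16, 9, 1]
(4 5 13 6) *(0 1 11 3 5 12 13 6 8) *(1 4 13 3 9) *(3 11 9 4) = [3, 9, 2, 5, 12, 6, 13, 7, 0, 1, 10, 4, 11, 8] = (0 3 5 6 13 8)(1 9)(4 12 11)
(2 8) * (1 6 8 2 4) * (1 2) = (1 6 8 4 2) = [0, 6, 1, 3, 2, 5, 8, 7, 4]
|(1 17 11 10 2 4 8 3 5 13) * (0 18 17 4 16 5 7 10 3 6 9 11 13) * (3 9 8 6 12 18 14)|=8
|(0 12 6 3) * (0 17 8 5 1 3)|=|(0 12 6)(1 3 17 8 5)|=15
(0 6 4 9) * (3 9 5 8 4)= (0 6 3 9)(4 5 8)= [6, 1, 2, 9, 5, 8, 3, 7, 4, 0]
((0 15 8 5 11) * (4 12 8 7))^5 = (0 8 7 11 12 15 5 4)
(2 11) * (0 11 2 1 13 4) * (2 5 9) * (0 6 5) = [11, 13, 0, 3, 6, 9, 5, 7, 8, 2, 10, 1, 12, 4] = (0 11 1 13 4 6 5 9 2)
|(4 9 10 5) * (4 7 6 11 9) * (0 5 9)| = |(0 5 7 6 11)(9 10)| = 10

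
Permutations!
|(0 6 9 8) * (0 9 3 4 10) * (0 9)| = 7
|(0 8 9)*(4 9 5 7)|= 6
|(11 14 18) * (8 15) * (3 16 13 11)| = |(3 16 13 11 14 18)(8 15)| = 6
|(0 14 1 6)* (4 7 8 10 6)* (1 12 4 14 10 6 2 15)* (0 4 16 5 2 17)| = 84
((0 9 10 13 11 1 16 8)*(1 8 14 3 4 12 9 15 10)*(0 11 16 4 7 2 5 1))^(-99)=((0 15 10 13 16 14 3 7 2 5 1 4 12 9)(8 11))^(-99)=(0 9 12 4 1 5 2 7 3 14 16 13 10 15)(8 11)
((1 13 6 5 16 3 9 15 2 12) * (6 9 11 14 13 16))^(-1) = ((1 16 3 11 14 13 9 15 2 12)(5 6))^(-1) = (1 12 2 15 9 13 14 11 3 16)(5 6)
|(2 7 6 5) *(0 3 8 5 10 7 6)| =8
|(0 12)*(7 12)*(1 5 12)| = 5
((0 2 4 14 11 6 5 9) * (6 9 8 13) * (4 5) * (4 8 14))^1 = (0 2 5 14 11 9)(6 8 13)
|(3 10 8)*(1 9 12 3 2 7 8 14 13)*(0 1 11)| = 9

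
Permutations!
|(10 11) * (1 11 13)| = 4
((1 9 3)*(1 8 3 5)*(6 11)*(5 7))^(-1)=((1 9 7 5)(3 8)(6 11))^(-1)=(1 5 7 9)(3 8)(6 11)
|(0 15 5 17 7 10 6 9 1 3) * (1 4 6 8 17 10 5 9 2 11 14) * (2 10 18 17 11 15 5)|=16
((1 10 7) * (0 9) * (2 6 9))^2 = (0 6)(1 7 10)(2 9)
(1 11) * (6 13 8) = (1 11)(6 13 8) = [0, 11, 2, 3, 4, 5, 13, 7, 6, 9, 10, 1, 12, 8]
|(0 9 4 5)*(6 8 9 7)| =7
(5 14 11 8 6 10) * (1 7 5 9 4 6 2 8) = [0, 7, 8, 3, 6, 14, 10, 5, 2, 4, 9, 1, 12, 13, 11] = (1 7 5 14 11)(2 8)(4 6 10 9)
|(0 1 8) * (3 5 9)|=3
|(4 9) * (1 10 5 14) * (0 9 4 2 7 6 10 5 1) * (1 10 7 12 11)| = |(0 9 2 12 11 1 5 14)(6 7)| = 8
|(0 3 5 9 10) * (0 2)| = |(0 3 5 9 10 2)| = 6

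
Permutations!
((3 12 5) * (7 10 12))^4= ((3 7 10 12 5))^4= (3 5 12 10 7)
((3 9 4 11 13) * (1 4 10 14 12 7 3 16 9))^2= (1 11 16 10 12 3 4 13 9 14 7)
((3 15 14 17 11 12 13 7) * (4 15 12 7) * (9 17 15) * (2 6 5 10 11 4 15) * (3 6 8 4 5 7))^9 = (2 12 5 8 13 10 4 15 11 9 14 3 17)(6 7)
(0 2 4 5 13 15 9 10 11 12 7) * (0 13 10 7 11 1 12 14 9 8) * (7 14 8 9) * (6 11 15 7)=(0 2 4 5 10 1 12 15 9 14 6 11 8)(7 13)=[2, 12, 4, 3, 5, 10, 11, 13, 0, 14, 1, 8, 15, 7, 6, 9]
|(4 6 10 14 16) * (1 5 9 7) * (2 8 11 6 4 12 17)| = 36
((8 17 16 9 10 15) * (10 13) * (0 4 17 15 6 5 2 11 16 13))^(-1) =((0 4 17 13 10 6 5 2 11 16 9)(8 15))^(-1) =(0 9 16 11 2 5 6 10 13 17 4)(8 15)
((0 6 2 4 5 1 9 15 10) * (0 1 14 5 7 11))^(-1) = (0 11 7 4 2 6)(1 10 15 9)(5 14)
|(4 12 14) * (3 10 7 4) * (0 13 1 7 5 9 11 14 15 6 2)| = 18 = |(0 13 1 7 4 12 15 6 2)(3 10 5 9 11 14)|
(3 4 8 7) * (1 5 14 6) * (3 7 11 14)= (1 5 3 4 8 11 14 6)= [0, 5, 2, 4, 8, 3, 1, 7, 11, 9, 10, 14, 12, 13, 6]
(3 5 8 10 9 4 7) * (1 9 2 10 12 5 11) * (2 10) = (1 9 4 7 3 11)(5 8 12) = [0, 9, 2, 11, 7, 8, 6, 3, 12, 4, 10, 1, 5]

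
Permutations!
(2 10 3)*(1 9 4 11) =(1 9 4 11)(2 10 3) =[0, 9, 10, 2, 11, 5, 6, 7, 8, 4, 3, 1]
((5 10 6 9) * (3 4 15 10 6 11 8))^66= ((3 4 15 10 11 8)(5 6 9))^66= (15)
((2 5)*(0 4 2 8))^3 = ((0 4 2 5 8))^3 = (0 5 4 8 2)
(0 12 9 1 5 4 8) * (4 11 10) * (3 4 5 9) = (0 12 3 4 8)(1 9)(5 11 10) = [12, 9, 2, 4, 8, 11, 6, 7, 0, 1, 5, 10, 3]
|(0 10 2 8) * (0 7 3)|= 6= |(0 10 2 8 7 3)|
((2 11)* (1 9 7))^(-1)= (1 7 9)(2 11)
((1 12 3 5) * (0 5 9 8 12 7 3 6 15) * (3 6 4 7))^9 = (0 6 4 8 3 5 15 7 12 9 1) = ((0 5 1 3 9 8 12 4 7 6 15))^9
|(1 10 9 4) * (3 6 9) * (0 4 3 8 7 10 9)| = |(0 4 1 9 3 6)(7 10 8)| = 6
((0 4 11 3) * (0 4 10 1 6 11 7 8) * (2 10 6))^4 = (0 4 6 7 11 8 3)(1 2 10)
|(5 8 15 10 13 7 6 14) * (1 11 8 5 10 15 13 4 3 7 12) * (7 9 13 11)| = 10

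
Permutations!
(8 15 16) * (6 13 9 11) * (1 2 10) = [0, 2, 10, 3, 4, 5, 13, 7, 15, 11, 1, 6, 12, 9, 14, 16, 8] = (1 2 10)(6 13 9 11)(8 15 16)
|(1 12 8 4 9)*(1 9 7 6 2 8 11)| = |(1 12 11)(2 8 4 7 6)| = 15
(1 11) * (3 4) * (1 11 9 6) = (11)(1 9 6)(3 4) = [0, 9, 2, 4, 3, 5, 1, 7, 8, 6, 10, 11]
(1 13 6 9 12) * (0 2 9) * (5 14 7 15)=(0 2 9 12 1 13 6)(5 14 7 15)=[2, 13, 9, 3, 4, 14, 0, 15, 8, 12, 10, 11, 1, 6, 7, 5]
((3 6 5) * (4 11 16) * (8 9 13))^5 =(3 5 6)(4 16 11)(8 13 9) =((3 6 5)(4 11 16)(8 9 13))^5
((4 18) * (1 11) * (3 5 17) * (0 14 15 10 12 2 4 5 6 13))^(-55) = (0 3 18 12 14 6 5 2 15 13 17 4 10)(1 11)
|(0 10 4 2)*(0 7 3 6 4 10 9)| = 10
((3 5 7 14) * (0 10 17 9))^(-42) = ((0 10 17 9)(3 5 7 14))^(-42) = (0 17)(3 7)(5 14)(9 10)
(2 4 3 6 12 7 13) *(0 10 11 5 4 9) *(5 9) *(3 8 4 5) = (0 10 11 9)(2 3 6 12 7 13)(4 8) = [10, 1, 3, 6, 8, 5, 12, 13, 4, 0, 11, 9, 7, 2]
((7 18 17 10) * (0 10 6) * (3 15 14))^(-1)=((0 10 7 18 17 6)(3 15 14))^(-1)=(0 6 17 18 7 10)(3 14 15)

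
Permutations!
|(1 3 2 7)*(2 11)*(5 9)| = |(1 3 11 2 7)(5 9)| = 10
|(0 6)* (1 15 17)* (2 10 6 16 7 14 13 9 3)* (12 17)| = 20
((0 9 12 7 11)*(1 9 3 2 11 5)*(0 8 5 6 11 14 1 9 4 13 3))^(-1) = ((1 4 13 3 2 14)(5 9 12 7 6 11 8))^(-1) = (1 14 2 3 13 4)(5 8 11 6 7 12 9)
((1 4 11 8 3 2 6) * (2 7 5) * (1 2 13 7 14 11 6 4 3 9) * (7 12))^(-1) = (1 9 8 11 14 3)(2 6 4)(5 7 12 13)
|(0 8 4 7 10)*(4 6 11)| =|(0 8 6 11 4 7 10)| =7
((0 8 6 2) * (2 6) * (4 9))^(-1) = ((0 8 2)(4 9))^(-1) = (0 2 8)(4 9)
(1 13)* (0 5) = (0 5)(1 13) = [5, 13, 2, 3, 4, 0, 6, 7, 8, 9, 10, 11, 12, 1]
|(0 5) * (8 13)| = |(0 5)(8 13)| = 2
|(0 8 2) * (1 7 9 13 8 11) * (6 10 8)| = 10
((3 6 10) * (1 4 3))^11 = (1 4 3 6 10)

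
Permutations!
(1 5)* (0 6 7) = (0 6 7)(1 5) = [6, 5, 2, 3, 4, 1, 7, 0]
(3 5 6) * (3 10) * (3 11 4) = (3 5 6 10 11 4) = [0, 1, 2, 5, 3, 6, 10, 7, 8, 9, 11, 4]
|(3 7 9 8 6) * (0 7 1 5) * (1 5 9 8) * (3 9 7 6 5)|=7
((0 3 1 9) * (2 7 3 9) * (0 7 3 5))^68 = ((0 9 7 5)(1 2 3))^68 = (9)(1 3 2)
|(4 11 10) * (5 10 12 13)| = 6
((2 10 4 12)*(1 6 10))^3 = ((1 6 10 4 12 2))^3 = (1 4)(2 10)(6 12)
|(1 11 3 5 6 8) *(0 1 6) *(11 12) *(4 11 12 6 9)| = 9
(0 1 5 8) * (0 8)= (8)(0 1 5)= [1, 5, 2, 3, 4, 0, 6, 7, 8]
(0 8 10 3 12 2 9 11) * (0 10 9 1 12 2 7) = (0 8 9 11 10 3 2 1 12 7) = [8, 12, 1, 2, 4, 5, 6, 0, 9, 11, 3, 10, 7]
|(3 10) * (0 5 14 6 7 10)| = 7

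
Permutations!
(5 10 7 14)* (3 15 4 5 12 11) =[0, 1, 2, 15, 5, 10, 6, 14, 8, 9, 7, 3, 11, 13, 12, 4] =(3 15 4 5 10 7 14 12 11)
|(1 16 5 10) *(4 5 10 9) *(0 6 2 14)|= 12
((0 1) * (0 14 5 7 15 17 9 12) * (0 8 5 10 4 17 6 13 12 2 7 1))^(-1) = ((1 14 10 4 17 9 2 7 15 6 13 12 8 5))^(-1) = (1 5 8 12 13 6 15 7 2 9 17 4 10 14)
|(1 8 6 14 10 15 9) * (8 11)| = 8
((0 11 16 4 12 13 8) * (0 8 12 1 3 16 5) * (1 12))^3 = ((0 11 5)(1 3 16 4 12 13))^3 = (1 4)(3 12)(13 16)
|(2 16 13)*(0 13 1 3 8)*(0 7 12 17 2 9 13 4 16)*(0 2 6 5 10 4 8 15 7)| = 22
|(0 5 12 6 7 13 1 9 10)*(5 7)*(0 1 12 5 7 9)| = |(0 9 10 1)(6 7 13 12)| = 4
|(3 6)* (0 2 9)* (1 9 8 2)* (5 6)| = |(0 1 9)(2 8)(3 5 6)| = 6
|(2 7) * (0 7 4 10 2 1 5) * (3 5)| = |(0 7 1 3 5)(2 4 10)| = 15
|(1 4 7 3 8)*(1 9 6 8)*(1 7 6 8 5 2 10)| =6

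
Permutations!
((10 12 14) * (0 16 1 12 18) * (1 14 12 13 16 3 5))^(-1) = (0 18 10 14 16 13 1 5 3)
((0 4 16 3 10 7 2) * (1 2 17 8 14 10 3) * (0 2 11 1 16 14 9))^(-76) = (0 7)(4 17)(8 14)(9 10)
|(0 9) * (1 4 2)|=|(0 9)(1 4 2)|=6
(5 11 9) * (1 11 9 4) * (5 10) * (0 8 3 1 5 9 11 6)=[8, 6, 2, 1, 5, 11, 0, 7, 3, 10, 9, 4]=(0 8 3 1 6)(4 5 11)(9 10)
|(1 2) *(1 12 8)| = 4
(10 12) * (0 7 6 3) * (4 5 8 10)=[7, 1, 2, 0, 5, 8, 3, 6, 10, 9, 12, 11, 4]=(0 7 6 3)(4 5 8 10 12)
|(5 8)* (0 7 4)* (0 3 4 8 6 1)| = |(0 7 8 5 6 1)(3 4)| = 6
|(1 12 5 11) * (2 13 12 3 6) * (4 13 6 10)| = |(1 3 10 4 13 12 5 11)(2 6)| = 8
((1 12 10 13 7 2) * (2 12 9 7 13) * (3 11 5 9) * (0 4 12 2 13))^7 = ((0 4 12 10 13)(1 3 11 5 9 7 2))^7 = (0 12 13 4 10)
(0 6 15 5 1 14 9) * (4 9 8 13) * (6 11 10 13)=(0 11 10 13 4 9)(1 14 8 6 15 5)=[11, 14, 2, 3, 9, 1, 15, 7, 6, 0, 13, 10, 12, 4, 8, 5]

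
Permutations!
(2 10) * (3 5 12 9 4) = (2 10)(3 5 12 9 4) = [0, 1, 10, 5, 3, 12, 6, 7, 8, 4, 2, 11, 9]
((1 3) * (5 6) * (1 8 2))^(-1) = ((1 3 8 2)(5 6))^(-1) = (1 2 8 3)(5 6)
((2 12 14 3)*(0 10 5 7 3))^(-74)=(0 12 3 5)(2 7 10 14)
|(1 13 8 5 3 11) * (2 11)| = |(1 13 8 5 3 2 11)| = 7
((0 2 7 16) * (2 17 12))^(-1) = (0 16 7 2 12 17)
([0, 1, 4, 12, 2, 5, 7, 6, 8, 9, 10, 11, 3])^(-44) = [0, 1, 2, 3, 4, 5, 6, 7, 8, 9, 10, 11, 12]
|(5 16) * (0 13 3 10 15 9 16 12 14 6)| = 11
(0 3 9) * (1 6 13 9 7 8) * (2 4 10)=(0 3 7 8 1 6 13 9)(2 4 10)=[3, 6, 4, 7, 10, 5, 13, 8, 1, 0, 2, 11, 12, 9]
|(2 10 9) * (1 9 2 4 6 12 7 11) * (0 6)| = |(0 6 12 7 11 1 9 4)(2 10)| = 8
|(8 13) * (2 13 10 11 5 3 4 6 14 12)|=11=|(2 13 8 10 11 5 3 4 6 14 12)|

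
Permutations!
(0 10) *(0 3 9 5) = (0 10 3 9 5) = [10, 1, 2, 9, 4, 0, 6, 7, 8, 5, 3]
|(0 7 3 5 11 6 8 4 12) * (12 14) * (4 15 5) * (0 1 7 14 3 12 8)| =42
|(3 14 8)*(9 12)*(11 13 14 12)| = 7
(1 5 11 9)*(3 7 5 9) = (1 9)(3 7 5 11) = [0, 9, 2, 7, 4, 11, 6, 5, 8, 1, 10, 3]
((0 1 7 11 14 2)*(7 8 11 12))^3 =(0 11)(1 14)(2 8)(7 12)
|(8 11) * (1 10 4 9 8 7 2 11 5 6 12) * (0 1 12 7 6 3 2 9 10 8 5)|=42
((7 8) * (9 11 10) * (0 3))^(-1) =((0 3)(7 8)(9 11 10))^(-1) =(0 3)(7 8)(9 10 11)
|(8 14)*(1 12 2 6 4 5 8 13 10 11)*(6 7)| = 12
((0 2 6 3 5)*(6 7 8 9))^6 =(0 3 9 7)(2 5 6 8) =((0 2 7 8 9 6 3 5))^6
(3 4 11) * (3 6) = (3 4 11 6) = [0, 1, 2, 4, 11, 5, 3, 7, 8, 9, 10, 6]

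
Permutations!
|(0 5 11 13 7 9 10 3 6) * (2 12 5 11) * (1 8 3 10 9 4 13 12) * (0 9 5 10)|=|(0 11 12 10)(1 8 3 6 9 5 2)(4 13 7)|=84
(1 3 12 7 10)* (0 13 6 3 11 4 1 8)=[13, 11, 2, 12, 1, 5, 3, 10, 0, 9, 8, 4, 7, 6]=(0 13 6 3 12 7 10 8)(1 11 4)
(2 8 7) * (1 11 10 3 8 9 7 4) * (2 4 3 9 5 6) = (1 11 10 9 7 4)(2 5 6)(3 8) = [0, 11, 5, 8, 1, 6, 2, 4, 3, 7, 9, 10]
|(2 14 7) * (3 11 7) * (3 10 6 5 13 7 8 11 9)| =14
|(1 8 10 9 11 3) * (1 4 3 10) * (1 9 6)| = 6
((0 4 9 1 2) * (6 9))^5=(0 2 1 9 6 4)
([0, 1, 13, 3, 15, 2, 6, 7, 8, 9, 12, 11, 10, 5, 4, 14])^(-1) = [0, 1, 5, 3, 14, 13, 6, 7, 8, 9, 12, 11, 10, 2, 15, 4]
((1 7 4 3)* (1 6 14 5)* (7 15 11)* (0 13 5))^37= (0 15 3 13 11 6 5 7 14 1 4)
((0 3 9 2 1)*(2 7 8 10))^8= (10)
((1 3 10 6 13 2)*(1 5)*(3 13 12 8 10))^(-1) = ((1 13 2 5)(6 12 8 10))^(-1) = (1 5 2 13)(6 10 8 12)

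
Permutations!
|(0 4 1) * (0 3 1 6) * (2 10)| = 6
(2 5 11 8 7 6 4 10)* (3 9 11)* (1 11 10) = [0, 11, 5, 9, 1, 3, 4, 6, 7, 10, 2, 8] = (1 11 8 7 6 4)(2 5 3 9 10)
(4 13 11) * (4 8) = [0, 1, 2, 3, 13, 5, 6, 7, 4, 9, 10, 8, 12, 11] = (4 13 11 8)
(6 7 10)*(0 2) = (0 2)(6 7 10) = [2, 1, 0, 3, 4, 5, 7, 10, 8, 9, 6]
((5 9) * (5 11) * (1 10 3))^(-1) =((1 10 3)(5 9 11))^(-1) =(1 3 10)(5 11 9)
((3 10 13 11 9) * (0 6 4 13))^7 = (0 10 3 9 11 13 4 6)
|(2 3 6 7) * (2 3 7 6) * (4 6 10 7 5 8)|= 8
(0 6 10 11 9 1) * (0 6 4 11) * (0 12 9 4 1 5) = (0 1 6 10 12 9 5)(4 11) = [1, 6, 2, 3, 11, 0, 10, 7, 8, 5, 12, 4, 9]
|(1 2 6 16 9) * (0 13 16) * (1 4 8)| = |(0 13 16 9 4 8 1 2 6)| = 9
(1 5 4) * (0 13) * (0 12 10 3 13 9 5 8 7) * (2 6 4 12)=(0 9 5 12 10 3 13 2 6 4 1 8 7)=[9, 8, 6, 13, 1, 12, 4, 0, 7, 5, 3, 11, 10, 2]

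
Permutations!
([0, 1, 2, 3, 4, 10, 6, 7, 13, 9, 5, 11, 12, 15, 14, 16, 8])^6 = [0, 1, 2, 3, 4, 5, 6, 7, 15, 9, 10, 11, 12, 16, 14, 8, 13]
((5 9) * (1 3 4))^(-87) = (5 9) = ((1 3 4)(5 9))^(-87)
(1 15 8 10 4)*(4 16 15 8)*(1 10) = (1 8)(4 10 16 15) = [0, 8, 2, 3, 10, 5, 6, 7, 1, 9, 16, 11, 12, 13, 14, 4, 15]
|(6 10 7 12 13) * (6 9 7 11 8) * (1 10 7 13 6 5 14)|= 6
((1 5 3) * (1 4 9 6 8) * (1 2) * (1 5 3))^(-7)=(1 3 4 9 6 8 2 5)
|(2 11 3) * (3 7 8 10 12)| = |(2 11 7 8 10 12 3)| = 7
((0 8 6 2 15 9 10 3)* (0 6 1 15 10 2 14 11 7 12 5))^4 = ((0 8 1 15 9 2 10 3 6 14 11 7 12 5))^4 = (0 9 6 12 1 10 11)(2 14 5 15 3 7 8)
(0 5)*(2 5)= (0 2 5)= [2, 1, 5, 3, 4, 0]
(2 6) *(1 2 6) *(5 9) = [0, 2, 1, 3, 4, 9, 6, 7, 8, 5] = (1 2)(5 9)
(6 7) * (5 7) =(5 7 6) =[0, 1, 2, 3, 4, 7, 5, 6]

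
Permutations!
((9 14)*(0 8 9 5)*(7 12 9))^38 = (0 12 5 7 14 8 9) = ((0 8 7 12 9 14 5))^38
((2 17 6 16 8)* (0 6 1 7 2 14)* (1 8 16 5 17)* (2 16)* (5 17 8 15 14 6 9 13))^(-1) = (0 14 15 17 6 8 5 13 9)(1 2 16 7) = ((0 9 13 5 8 6 17 15 14)(1 7 16 2))^(-1)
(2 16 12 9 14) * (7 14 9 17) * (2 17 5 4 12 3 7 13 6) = [0, 1, 16, 7, 12, 4, 2, 14, 8, 9, 10, 11, 5, 6, 17, 15, 3, 13] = (2 16 3 7 14 17 13 6)(4 12 5)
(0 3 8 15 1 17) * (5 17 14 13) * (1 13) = (0 3 8 15 13 5 17)(1 14) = [3, 14, 2, 8, 4, 17, 6, 7, 15, 9, 10, 11, 12, 5, 1, 13, 16, 0]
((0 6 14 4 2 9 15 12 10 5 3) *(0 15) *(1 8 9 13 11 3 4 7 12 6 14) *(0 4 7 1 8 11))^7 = (0 8 1 4 3 13 6 14 9 11 2 15)(5 10 12 7)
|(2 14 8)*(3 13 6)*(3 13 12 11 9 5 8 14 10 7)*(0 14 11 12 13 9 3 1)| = 13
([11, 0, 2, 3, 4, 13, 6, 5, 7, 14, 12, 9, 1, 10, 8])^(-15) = [13, 5, 2, 3, 4, 9, 6, 11, 0, 12, 8, 10, 7, 14, 1]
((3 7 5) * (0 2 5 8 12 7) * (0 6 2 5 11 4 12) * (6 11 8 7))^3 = ((0 5 3 11 4 12 6 2 8))^3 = (0 11 6)(2 5 4)(3 12 8)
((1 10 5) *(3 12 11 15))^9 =((1 10 5)(3 12 11 15))^9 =(3 12 11 15)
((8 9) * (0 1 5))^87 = (8 9)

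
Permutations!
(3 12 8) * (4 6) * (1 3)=(1 3 12 8)(4 6)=[0, 3, 2, 12, 6, 5, 4, 7, 1, 9, 10, 11, 8]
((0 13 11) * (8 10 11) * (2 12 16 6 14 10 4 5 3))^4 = (0 5 16 11 4 12 10 8 2 14 13 3 6)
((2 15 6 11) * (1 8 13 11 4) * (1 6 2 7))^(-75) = (2 15)(4 6)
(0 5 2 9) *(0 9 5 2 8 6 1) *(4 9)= (0 2 5 8 6 1)(4 9)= [2, 0, 5, 3, 9, 8, 1, 7, 6, 4]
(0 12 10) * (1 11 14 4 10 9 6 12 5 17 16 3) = (0 5 17 16 3 1 11 14 4 10)(6 12 9) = [5, 11, 2, 1, 10, 17, 12, 7, 8, 6, 0, 14, 9, 13, 4, 15, 3, 16]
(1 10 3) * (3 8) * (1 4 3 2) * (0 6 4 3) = (0 6 4)(1 10 8 2) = [6, 10, 1, 3, 0, 5, 4, 7, 2, 9, 8]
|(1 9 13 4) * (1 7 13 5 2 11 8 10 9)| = |(2 11 8 10 9 5)(4 7 13)| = 6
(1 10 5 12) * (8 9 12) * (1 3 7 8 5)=(1 10)(3 7 8 9 12)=[0, 10, 2, 7, 4, 5, 6, 8, 9, 12, 1, 11, 3]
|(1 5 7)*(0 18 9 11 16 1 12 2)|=|(0 18 9 11 16 1 5 7 12 2)|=10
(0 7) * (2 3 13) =[7, 1, 3, 13, 4, 5, 6, 0, 8, 9, 10, 11, 12, 2] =(0 7)(2 3 13)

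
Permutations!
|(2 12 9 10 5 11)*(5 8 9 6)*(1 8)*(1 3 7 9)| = 20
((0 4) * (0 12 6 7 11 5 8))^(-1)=(0 8 5 11 7 6 12 4)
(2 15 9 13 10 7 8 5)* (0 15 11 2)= [15, 1, 11, 3, 4, 0, 6, 8, 5, 13, 7, 2, 12, 10, 14, 9]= (0 15 9 13 10 7 8 5)(2 11)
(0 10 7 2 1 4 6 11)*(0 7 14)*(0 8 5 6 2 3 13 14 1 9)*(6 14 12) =(0 10 1 4 2 9)(3 13 12 6 11 7)(5 14 8) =[10, 4, 9, 13, 2, 14, 11, 3, 5, 0, 1, 7, 6, 12, 8]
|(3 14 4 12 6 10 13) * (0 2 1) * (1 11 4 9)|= 12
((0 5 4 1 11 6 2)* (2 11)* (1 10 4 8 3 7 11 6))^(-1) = ((0 5 8 3 7 11 1 2)(4 10))^(-1) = (0 2 1 11 7 3 8 5)(4 10)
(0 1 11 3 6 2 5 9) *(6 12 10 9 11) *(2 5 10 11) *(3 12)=(0 1 6 5 2 10 9)(11 12)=[1, 6, 10, 3, 4, 2, 5, 7, 8, 0, 9, 12, 11]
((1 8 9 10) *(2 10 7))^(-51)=(1 7)(2 8)(9 10)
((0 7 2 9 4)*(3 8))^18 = (0 9 7 4 2)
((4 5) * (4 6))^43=((4 5 6))^43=(4 5 6)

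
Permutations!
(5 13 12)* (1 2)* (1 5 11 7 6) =(1 2 5 13 12 11 7 6) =[0, 2, 5, 3, 4, 13, 1, 6, 8, 9, 10, 7, 11, 12]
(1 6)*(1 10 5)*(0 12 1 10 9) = (0 12 1 6 9)(5 10) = [12, 6, 2, 3, 4, 10, 9, 7, 8, 0, 5, 11, 1]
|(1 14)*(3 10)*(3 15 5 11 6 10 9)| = 10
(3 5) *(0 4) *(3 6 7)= [4, 1, 2, 5, 0, 6, 7, 3]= (0 4)(3 5 6 7)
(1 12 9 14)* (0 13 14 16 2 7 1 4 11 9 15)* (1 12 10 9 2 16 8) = [13, 10, 7, 3, 11, 5, 6, 12, 1, 8, 9, 2, 15, 14, 4, 0, 16] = (16)(0 13 14 4 11 2 7 12 15)(1 10 9 8)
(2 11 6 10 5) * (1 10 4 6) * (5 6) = (1 10 6 4 5 2 11) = [0, 10, 11, 3, 5, 2, 4, 7, 8, 9, 6, 1]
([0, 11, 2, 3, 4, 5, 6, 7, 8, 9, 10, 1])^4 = [0, 1, 2, 3, 4, 5, 6, 7, 8, 9, 10, 11]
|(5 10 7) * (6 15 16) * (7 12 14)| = 15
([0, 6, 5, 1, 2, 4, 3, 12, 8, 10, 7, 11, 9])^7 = (1 6 3)(2 5 4)(7 10 9 12)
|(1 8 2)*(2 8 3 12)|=|(1 3 12 2)|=4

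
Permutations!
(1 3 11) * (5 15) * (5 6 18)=[0, 3, 2, 11, 4, 15, 18, 7, 8, 9, 10, 1, 12, 13, 14, 6, 16, 17, 5]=(1 3 11)(5 15 6 18)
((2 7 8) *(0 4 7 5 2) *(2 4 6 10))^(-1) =(0 8 7 4 5 2 10 6)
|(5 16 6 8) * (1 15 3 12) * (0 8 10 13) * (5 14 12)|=|(0 8 14 12 1 15 3 5 16 6 10 13)|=12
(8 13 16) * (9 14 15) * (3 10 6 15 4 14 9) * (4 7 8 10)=(3 4 14 7 8 13 16 10 6 15)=[0, 1, 2, 4, 14, 5, 15, 8, 13, 9, 6, 11, 12, 16, 7, 3, 10]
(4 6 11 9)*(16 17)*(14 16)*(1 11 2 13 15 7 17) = [0, 11, 13, 3, 6, 5, 2, 17, 8, 4, 10, 9, 12, 15, 16, 7, 1, 14] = (1 11 9 4 6 2 13 15 7 17 14 16)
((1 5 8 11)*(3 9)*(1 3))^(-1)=(1 9 3 11 8 5)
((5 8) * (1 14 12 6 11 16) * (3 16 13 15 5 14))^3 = ((1 3 16)(5 8 14 12 6 11 13 15))^3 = (16)(5 12 13 8 6 15 14 11)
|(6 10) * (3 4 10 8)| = 5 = |(3 4 10 6 8)|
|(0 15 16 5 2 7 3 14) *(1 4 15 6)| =|(0 6 1 4 15 16 5 2 7 3 14)| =11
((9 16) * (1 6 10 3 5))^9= (1 5 3 10 6)(9 16)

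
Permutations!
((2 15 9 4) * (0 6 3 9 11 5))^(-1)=(0 5 11 15 2 4 9 3 6)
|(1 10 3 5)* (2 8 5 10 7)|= |(1 7 2 8 5)(3 10)|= 10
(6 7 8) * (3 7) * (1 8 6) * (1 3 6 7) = (1 8 3) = [0, 8, 2, 1, 4, 5, 6, 7, 3]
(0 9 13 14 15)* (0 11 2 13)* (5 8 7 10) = (0 9)(2 13 14 15 11)(5 8 7 10) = [9, 1, 13, 3, 4, 8, 6, 10, 7, 0, 5, 2, 12, 14, 15, 11]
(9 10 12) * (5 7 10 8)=(5 7 10 12 9 8)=[0, 1, 2, 3, 4, 7, 6, 10, 5, 8, 12, 11, 9]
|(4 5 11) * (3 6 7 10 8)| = 15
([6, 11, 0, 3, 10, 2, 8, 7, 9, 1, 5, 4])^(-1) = (0 2 5 10 4 11 1 9 8 6)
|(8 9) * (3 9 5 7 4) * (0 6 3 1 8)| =20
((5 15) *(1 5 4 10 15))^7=(1 5)(4 10 15)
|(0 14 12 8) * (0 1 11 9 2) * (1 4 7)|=10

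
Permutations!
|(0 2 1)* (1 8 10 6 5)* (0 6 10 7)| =|(10)(0 2 8 7)(1 6 5)| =12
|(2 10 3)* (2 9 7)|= 5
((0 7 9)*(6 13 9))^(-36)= (0 9 13 6 7)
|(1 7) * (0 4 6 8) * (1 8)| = 6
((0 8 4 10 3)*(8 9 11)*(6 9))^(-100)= (0 8)(3 11)(4 6)(9 10)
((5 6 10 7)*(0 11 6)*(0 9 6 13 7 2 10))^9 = (0 13 5 6 11 7 9)(2 10)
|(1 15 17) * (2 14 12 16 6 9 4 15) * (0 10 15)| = |(0 10 15 17 1 2 14 12 16 6 9 4)| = 12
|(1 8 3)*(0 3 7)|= |(0 3 1 8 7)|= 5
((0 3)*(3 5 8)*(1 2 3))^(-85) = (0 3 2 1 8 5)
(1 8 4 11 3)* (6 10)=(1 8 4 11 3)(6 10)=[0, 8, 2, 1, 11, 5, 10, 7, 4, 9, 6, 3]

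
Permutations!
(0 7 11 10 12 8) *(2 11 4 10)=(0 7 4 10 12 8)(2 11)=[7, 1, 11, 3, 10, 5, 6, 4, 0, 9, 12, 2, 8]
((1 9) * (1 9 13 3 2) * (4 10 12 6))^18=((1 13 3 2)(4 10 12 6))^18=(1 3)(2 13)(4 12)(6 10)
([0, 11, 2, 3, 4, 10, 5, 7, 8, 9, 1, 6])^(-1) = [0, 10, 2, 3, 4, 6, 11, 7, 8, 9, 5, 1]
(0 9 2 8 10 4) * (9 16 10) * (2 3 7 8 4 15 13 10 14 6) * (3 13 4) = [16, 1, 3, 7, 0, 5, 2, 8, 9, 13, 15, 11, 12, 10, 6, 4, 14] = (0 16 14 6 2 3 7 8 9 13 10 15 4)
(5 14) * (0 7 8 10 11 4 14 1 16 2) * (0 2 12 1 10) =(0 7 8)(1 16 12)(4 14 5 10 11) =[7, 16, 2, 3, 14, 10, 6, 8, 0, 9, 11, 4, 1, 13, 5, 15, 12]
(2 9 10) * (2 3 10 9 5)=(2 5)(3 10)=[0, 1, 5, 10, 4, 2, 6, 7, 8, 9, 3]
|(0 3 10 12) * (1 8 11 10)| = 7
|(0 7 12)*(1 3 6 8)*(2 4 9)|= 12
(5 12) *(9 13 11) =(5 12)(9 13 11) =[0, 1, 2, 3, 4, 12, 6, 7, 8, 13, 10, 9, 5, 11]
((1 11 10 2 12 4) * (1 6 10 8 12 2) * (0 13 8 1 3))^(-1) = ((0 13 8 12 4 6 10 3)(1 11))^(-1) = (0 3 10 6 4 12 8 13)(1 11)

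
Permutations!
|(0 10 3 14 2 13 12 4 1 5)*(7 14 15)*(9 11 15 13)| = 24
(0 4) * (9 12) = (0 4)(9 12) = [4, 1, 2, 3, 0, 5, 6, 7, 8, 12, 10, 11, 9]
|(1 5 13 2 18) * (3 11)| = |(1 5 13 2 18)(3 11)| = 10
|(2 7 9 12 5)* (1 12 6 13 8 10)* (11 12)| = 11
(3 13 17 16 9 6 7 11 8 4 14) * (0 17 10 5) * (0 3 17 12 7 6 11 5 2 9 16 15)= [12, 1, 9, 13, 14, 3, 6, 5, 4, 11, 2, 8, 7, 10, 17, 0, 16, 15]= (0 12 7 5 3 13 10 2 9 11 8 4 14 17 15)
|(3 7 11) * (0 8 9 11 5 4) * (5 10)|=9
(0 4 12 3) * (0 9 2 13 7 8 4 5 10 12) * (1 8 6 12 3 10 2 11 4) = (0 5 2 13 7 6 12 10 3 9 11 4)(1 8) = [5, 8, 13, 9, 0, 2, 12, 6, 1, 11, 3, 4, 10, 7]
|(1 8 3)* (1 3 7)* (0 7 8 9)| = 4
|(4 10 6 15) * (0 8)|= 4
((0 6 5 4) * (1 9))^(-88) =(9)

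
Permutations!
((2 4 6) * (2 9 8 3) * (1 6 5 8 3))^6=(1 5 2 9)(3 6 8 4)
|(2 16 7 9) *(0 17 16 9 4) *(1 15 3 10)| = |(0 17 16 7 4)(1 15 3 10)(2 9)| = 20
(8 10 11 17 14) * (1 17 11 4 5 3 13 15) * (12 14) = [0, 17, 2, 13, 5, 3, 6, 7, 10, 9, 4, 11, 14, 15, 8, 1, 16, 12] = (1 17 12 14 8 10 4 5 3 13 15)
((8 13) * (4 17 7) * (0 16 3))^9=((0 16 3)(4 17 7)(8 13))^9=(17)(8 13)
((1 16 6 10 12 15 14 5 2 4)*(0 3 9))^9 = ((0 3 9)(1 16 6 10 12 15 14 5 2 4))^9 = (1 4 2 5 14 15 12 10 6 16)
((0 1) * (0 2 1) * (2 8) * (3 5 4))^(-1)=((1 8 2)(3 5 4))^(-1)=(1 2 8)(3 4 5)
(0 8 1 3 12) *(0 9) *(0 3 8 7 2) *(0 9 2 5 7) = [0, 8, 9, 12, 4, 7, 6, 5, 1, 3, 10, 11, 2] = (1 8)(2 9 3 12)(5 7)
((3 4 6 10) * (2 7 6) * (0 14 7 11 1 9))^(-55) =(14)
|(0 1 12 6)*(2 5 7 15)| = 4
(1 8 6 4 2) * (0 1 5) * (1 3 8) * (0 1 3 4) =[4, 3, 5, 8, 2, 1, 0, 7, 6] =(0 4 2 5 1 3 8 6)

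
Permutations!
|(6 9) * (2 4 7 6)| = 5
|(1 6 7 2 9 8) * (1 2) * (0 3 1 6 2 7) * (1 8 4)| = 20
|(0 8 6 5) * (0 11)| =5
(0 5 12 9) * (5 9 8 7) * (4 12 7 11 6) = (0 9)(4 12 8 11 6)(5 7) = [9, 1, 2, 3, 12, 7, 4, 5, 11, 0, 10, 6, 8]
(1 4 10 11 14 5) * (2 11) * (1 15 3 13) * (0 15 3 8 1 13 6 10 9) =(0 15 8 1 4 9)(2 11 14 5 3 6 10) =[15, 4, 11, 6, 9, 3, 10, 7, 1, 0, 2, 14, 12, 13, 5, 8]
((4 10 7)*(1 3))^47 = ((1 3)(4 10 7))^47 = (1 3)(4 7 10)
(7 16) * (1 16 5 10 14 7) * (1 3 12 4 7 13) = (1 16 3 12 4 7 5 10 14 13) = [0, 16, 2, 12, 7, 10, 6, 5, 8, 9, 14, 11, 4, 1, 13, 15, 3]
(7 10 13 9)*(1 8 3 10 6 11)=(1 8 3 10 13 9 7 6 11)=[0, 8, 2, 10, 4, 5, 11, 6, 3, 7, 13, 1, 12, 9]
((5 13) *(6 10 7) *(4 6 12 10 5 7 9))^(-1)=(4 9 10 12 7 13 5 6)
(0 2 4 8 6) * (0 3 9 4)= (0 2)(3 9 4 8 6)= [2, 1, 0, 9, 8, 5, 3, 7, 6, 4]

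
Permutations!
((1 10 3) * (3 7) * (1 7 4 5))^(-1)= (1 5 4 10)(3 7)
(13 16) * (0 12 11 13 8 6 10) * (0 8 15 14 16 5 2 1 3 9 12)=(1 3 9 12 11 13 5 2)(6 10 8)(14 16 15)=[0, 3, 1, 9, 4, 2, 10, 7, 6, 12, 8, 13, 11, 5, 16, 14, 15]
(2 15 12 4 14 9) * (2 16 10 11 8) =(2 15 12 4 14 9 16 10 11 8) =[0, 1, 15, 3, 14, 5, 6, 7, 2, 16, 11, 8, 4, 13, 9, 12, 10]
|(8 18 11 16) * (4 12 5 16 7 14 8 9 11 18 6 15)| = 11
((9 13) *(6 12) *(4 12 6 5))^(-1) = ((4 12 5)(9 13))^(-1) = (4 5 12)(9 13)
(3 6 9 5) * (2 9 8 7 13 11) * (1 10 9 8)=(1 10 9 5 3 6)(2 8 7 13 11)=[0, 10, 8, 6, 4, 3, 1, 13, 7, 5, 9, 2, 12, 11]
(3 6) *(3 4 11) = (3 6 4 11) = [0, 1, 2, 6, 11, 5, 4, 7, 8, 9, 10, 3]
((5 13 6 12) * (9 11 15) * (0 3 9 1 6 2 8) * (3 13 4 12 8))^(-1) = (0 8 6 1 15 11 9 3 2 13)(4 5 12) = ((0 13 2 3 9 11 15 1 6 8)(4 12 5))^(-1)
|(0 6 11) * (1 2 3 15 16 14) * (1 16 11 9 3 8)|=|(0 6 9 3 15 11)(1 2 8)(14 16)|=6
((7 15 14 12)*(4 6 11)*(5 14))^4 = ((4 6 11)(5 14 12 7 15))^4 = (4 6 11)(5 15 7 12 14)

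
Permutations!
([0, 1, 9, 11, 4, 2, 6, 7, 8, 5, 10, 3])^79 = [0, 1, 9, 11, 4, 2, 6, 7, 8, 5, 10, 3]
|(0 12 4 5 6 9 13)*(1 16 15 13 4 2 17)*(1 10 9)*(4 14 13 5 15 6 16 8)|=|(0 12 2 17 10 9 14 13)(1 8 4 15 5 16 6)|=56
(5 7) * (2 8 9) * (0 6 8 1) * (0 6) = (1 6 8 9 2)(5 7) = [0, 6, 1, 3, 4, 7, 8, 5, 9, 2]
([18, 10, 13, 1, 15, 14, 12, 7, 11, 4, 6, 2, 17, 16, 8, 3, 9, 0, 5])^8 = (0 16 12 2 10 8 3 5 4)(1 14 15 18 9 17 13 6 11)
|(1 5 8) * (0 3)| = |(0 3)(1 5 8)| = 6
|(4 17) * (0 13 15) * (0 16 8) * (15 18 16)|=10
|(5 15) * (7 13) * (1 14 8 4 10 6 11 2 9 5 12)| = 12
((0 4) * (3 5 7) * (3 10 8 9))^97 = ((0 4)(3 5 7 10 8 9))^97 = (0 4)(3 5 7 10 8 9)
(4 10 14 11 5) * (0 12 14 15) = [12, 1, 2, 3, 10, 4, 6, 7, 8, 9, 15, 5, 14, 13, 11, 0] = (0 12 14 11 5 4 10 15)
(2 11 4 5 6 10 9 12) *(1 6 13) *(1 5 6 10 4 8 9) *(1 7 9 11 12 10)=(2 12)(4 6)(5 13)(7 9 10)(8 11)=[0, 1, 12, 3, 6, 13, 4, 9, 11, 10, 7, 8, 2, 5]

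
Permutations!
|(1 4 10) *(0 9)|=|(0 9)(1 4 10)|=6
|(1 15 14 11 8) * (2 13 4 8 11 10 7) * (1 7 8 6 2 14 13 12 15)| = 12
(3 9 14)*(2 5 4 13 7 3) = (2 5 4 13 7 3 9 14) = [0, 1, 5, 9, 13, 4, 6, 3, 8, 14, 10, 11, 12, 7, 2]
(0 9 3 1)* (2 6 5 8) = (0 9 3 1)(2 6 5 8) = [9, 0, 6, 1, 4, 8, 5, 7, 2, 3]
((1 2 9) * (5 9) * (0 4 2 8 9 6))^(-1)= ((0 4 2 5 6)(1 8 9))^(-1)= (0 6 5 2 4)(1 9 8)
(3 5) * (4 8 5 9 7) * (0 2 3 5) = (0 2 3 9 7 4 8) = [2, 1, 3, 9, 8, 5, 6, 4, 0, 7]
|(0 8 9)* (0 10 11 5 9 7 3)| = |(0 8 7 3)(5 9 10 11)| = 4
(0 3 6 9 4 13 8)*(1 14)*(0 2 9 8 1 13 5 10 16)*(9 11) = (0 3 6 8 2 11 9 4 5 10 16)(1 14 13) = [3, 14, 11, 6, 5, 10, 8, 7, 2, 4, 16, 9, 12, 1, 13, 15, 0]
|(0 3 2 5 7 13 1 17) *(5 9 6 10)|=11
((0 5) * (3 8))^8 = (8) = ((0 5)(3 8))^8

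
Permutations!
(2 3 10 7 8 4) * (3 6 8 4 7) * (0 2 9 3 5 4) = (0 2 6 8 7)(3 10 5 4 9) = [2, 1, 6, 10, 9, 4, 8, 0, 7, 3, 5]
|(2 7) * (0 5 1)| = |(0 5 1)(2 7)| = 6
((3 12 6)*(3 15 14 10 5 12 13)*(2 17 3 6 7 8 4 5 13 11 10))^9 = (17)(4 8 7 12 5)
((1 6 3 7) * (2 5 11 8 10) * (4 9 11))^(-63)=(11)(1 6 3 7)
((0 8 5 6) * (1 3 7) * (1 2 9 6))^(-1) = (0 6 9 2 7 3 1 5 8)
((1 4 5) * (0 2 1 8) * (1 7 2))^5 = (8)(2 7) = ((0 1 4 5 8)(2 7))^5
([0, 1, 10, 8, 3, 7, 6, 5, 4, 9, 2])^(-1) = [0, 1, 10, 4, 8, 7, 6, 5, 3, 9, 2]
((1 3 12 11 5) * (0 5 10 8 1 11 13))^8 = ((0 5 11 10 8 1 3 12 13))^8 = (0 13 12 3 1 8 10 11 5)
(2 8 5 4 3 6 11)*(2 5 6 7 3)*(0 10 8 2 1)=(0 10 8 6 11 5 4 1)(3 7)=[10, 0, 2, 7, 1, 4, 11, 3, 6, 9, 8, 5]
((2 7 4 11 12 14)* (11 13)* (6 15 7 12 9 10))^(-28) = (2 14 12)(4 10)(6 13)(7 9)(11 15)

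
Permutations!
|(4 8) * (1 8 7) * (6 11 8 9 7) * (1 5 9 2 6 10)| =|(1 2 6 11 8 4 10)(5 9 7)| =21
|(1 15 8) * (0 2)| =|(0 2)(1 15 8)| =6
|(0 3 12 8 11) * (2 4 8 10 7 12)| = |(0 3 2 4 8 11)(7 12 10)| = 6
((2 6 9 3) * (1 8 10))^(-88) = ((1 8 10)(2 6 9 3))^(-88) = (1 10 8)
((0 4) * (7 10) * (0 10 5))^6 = ((0 4 10 7 5))^6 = (0 4 10 7 5)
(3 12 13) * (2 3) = (2 3 12 13) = [0, 1, 3, 12, 4, 5, 6, 7, 8, 9, 10, 11, 13, 2]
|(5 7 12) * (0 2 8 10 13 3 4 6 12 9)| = 12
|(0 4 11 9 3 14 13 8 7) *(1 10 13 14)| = |(14)(0 4 11 9 3 1 10 13 8 7)| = 10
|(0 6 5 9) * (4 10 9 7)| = 7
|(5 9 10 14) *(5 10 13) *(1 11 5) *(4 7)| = 10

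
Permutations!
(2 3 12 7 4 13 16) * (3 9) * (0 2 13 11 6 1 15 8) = [2, 15, 9, 12, 11, 5, 1, 4, 0, 3, 10, 6, 7, 16, 14, 8, 13] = (0 2 9 3 12 7 4 11 6 1 15 8)(13 16)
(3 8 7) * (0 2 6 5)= (0 2 6 5)(3 8 7)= [2, 1, 6, 8, 4, 0, 5, 3, 7]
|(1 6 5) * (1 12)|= |(1 6 5 12)|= 4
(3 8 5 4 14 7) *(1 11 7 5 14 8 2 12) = (1 11 7 3 2 12)(4 8 14 5) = [0, 11, 12, 2, 8, 4, 6, 3, 14, 9, 10, 7, 1, 13, 5]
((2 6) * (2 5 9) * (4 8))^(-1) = ((2 6 5 9)(4 8))^(-1) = (2 9 5 6)(4 8)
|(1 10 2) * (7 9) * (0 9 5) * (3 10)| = 4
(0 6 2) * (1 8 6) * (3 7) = (0 1 8 6 2)(3 7) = [1, 8, 0, 7, 4, 5, 2, 3, 6]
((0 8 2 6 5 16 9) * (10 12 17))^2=((0 8 2 6 5 16 9)(10 12 17))^2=(0 2 5 9 8 6 16)(10 17 12)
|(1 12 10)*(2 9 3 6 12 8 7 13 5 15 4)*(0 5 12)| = 24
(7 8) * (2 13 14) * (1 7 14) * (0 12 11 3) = (0 12 11 3)(1 7 8 14 2 13) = [12, 7, 13, 0, 4, 5, 6, 8, 14, 9, 10, 3, 11, 1, 2]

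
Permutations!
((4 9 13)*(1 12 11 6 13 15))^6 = (1 9 13 11)(4 6 12 15)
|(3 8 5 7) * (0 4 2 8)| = |(0 4 2 8 5 7 3)| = 7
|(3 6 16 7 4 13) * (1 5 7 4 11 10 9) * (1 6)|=11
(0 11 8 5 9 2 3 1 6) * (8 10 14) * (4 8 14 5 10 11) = (14)(0 4 8 10 5 9 2 3 1 6) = [4, 6, 3, 1, 8, 9, 0, 7, 10, 2, 5, 11, 12, 13, 14]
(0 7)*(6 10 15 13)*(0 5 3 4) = [7, 1, 2, 4, 0, 3, 10, 5, 8, 9, 15, 11, 12, 6, 14, 13] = (0 7 5 3 4)(6 10 15 13)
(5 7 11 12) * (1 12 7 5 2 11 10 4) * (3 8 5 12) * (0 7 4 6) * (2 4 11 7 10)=(0 10 6)(1 3 8 5 12 4)(2 7)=[10, 3, 7, 8, 1, 12, 0, 2, 5, 9, 6, 11, 4]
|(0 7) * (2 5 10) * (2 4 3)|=10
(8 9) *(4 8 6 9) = (4 8)(6 9) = [0, 1, 2, 3, 8, 5, 9, 7, 4, 6]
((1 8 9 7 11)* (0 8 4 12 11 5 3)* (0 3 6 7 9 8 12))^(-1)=(0 4 1 11 12)(5 7 6)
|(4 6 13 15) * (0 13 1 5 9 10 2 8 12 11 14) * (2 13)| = 24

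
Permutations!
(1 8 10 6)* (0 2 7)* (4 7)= [2, 8, 4, 3, 7, 5, 1, 0, 10, 9, 6]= (0 2 4 7)(1 8 10 6)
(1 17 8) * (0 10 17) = (0 10 17 8 1) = [10, 0, 2, 3, 4, 5, 6, 7, 1, 9, 17, 11, 12, 13, 14, 15, 16, 8]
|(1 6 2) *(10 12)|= |(1 6 2)(10 12)|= 6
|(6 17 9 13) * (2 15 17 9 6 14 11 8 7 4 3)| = |(2 15 17 6 9 13 14 11 8 7 4 3)| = 12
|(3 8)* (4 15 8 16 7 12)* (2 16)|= |(2 16 7 12 4 15 8 3)|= 8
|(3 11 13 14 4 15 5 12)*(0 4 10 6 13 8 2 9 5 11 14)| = 14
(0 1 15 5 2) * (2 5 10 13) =(0 1 15 10 13 2) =[1, 15, 0, 3, 4, 5, 6, 7, 8, 9, 13, 11, 12, 2, 14, 10]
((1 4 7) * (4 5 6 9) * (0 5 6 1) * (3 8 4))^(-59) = (0 9 7 6 4 1 8 5 3)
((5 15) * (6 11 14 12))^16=((5 15)(6 11 14 12))^16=(15)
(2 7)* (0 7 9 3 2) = [7, 1, 9, 2, 4, 5, 6, 0, 8, 3] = (0 7)(2 9 3)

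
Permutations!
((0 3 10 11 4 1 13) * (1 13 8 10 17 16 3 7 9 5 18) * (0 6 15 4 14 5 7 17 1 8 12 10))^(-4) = ((0 17 16 3 1 12 10 11 14 5 18 8)(4 13 6 15)(7 9))^(-4) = (0 14 1)(3 8 11)(5 12 17)(10 16 18)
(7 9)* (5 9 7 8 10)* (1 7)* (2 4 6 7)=(1 2 4 6 7)(5 9 8 10)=[0, 2, 4, 3, 6, 9, 7, 1, 10, 8, 5]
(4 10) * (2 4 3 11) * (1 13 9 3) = (1 13 9 3 11 2 4 10) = [0, 13, 4, 11, 10, 5, 6, 7, 8, 3, 1, 2, 12, 9]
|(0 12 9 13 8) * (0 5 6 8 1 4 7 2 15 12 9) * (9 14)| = |(0 14 9 13 1 4 7 2 15 12)(5 6 8)| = 30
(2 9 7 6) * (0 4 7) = [4, 1, 9, 3, 7, 5, 2, 6, 8, 0] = (0 4 7 6 2 9)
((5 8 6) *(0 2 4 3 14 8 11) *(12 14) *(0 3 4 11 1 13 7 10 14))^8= (14)(0 3 2 12 11)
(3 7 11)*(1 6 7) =[0, 6, 2, 1, 4, 5, 7, 11, 8, 9, 10, 3] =(1 6 7 11 3)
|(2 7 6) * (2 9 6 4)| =|(2 7 4)(6 9)| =6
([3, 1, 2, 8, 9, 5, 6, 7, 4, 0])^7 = (0 8 9 3 4)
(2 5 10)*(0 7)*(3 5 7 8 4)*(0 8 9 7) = [9, 1, 0, 5, 3, 10, 6, 8, 4, 7, 2] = (0 9 7 8 4 3 5 10 2)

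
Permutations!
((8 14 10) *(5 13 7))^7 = ((5 13 7)(8 14 10))^7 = (5 13 7)(8 14 10)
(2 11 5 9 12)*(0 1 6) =(0 1 6)(2 11 5 9 12) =[1, 6, 11, 3, 4, 9, 0, 7, 8, 12, 10, 5, 2]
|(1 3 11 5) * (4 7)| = 4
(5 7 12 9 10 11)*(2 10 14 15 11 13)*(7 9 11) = (2 10 13)(5 9 14 15 7 12 11) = [0, 1, 10, 3, 4, 9, 6, 12, 8, 14, 13, 5, 11, 2, 15, 7]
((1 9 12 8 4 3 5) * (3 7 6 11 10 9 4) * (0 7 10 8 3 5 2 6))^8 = (1 11 3 10 5 6 12 4 8 2 9)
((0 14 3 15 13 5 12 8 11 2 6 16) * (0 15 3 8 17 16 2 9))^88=(0 11 14 9 8)(5 15 17)(12 13 16)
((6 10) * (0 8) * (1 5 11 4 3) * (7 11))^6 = ((0 8)(1 5 7 11 4 3)(6 10))^6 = (11)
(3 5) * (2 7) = (2 7)(3 5) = [0, 1, 7, 5, 4, 3, 6, 2]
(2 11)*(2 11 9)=(11)(2 9)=[0, 1, 9, 3, 4, 5, 6, 7, 8, 2, 10, 11]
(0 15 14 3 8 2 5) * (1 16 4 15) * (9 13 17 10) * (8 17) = (0 1 16 4 15 14 3 17 10 9 13 8 2 5) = [1, 16, 5, 17, 15, 0, 6, 7, 2, 13, 9, 11, 12, 8, 3, 14, 4, 10]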